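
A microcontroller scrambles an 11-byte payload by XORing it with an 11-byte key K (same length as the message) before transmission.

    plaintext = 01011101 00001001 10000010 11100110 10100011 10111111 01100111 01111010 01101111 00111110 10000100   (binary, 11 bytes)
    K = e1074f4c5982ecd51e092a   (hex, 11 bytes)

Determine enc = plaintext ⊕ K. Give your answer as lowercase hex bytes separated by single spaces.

 93 ⊕ 225 = 188
  9 ⊕   7 =  14
130 ⊕  79 = 205
230 ⊕  76 = 170
163 ⊕  89 = 250
191 ⊕ 130 =  61
103 ⊕ 236 = 139
122 ⊕ 213 = 175
111 ⊕  30 = 113
 62 ⊕   9 =  55
132 ⊕  42 = 174

bc 0e cd aa fa 3d 8b af 71 37 ae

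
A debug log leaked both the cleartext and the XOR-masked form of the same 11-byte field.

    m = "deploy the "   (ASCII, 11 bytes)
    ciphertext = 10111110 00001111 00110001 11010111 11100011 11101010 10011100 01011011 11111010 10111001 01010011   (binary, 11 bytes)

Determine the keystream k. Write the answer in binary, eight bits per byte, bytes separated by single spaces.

11011010 01101010 01000001 10111011 10001100 10010011 10111100 00101111 10010010 11011100 01110011

Since ciphertext = m ⊕ k, XORing both sides with m gives k = m ⊕ ciphertext.
byte 0: 01100100 XOR 10111110 = 11011010
byte 1: 01100101 XOR 00001111 = 01101010
byte 2: 01110000 XOR 00110001 = 01000001
byte 3: 01101100 XOR 11010111 = 10111011
byte 4: 01101111 XOR 11100011 = 10001100
byte 5: 01111001 XOR 11101010 = 10010011
byte 6: 00100000 XOR 10011100 = 10111100
byte 7: 01110100 XOR 01011011 = 00101111
byte 8: 01101000 XOR 11111010 = 10010010
byte 9: 01100101 XOR 10111001 = 11011100
byte 10: 00100000 XOR 01010011 = 01110011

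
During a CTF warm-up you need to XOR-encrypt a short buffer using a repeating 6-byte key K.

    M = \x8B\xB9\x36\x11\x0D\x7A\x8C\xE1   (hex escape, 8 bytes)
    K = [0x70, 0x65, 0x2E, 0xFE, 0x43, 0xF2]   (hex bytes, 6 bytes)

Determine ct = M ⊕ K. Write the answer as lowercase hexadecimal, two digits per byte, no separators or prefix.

The 6-byte key repeats, so the effective keystream is 70 65 2e fe 43 f2 70 65.
byte 0: 8b XOR 70 = fb
byte 1: b9 XOR 65 = dc
byte 2: 36 XOR 2e = 18
byte 3: 11 XOR fe = ef
byte 4: 0d XOR 43 = 4e
byte 5: 7a XOR f2 = 88
byte 6: 8c XOR 70 = fc
byte 7: e1 XOR 65 = 84

fbdc18ef4e88fc84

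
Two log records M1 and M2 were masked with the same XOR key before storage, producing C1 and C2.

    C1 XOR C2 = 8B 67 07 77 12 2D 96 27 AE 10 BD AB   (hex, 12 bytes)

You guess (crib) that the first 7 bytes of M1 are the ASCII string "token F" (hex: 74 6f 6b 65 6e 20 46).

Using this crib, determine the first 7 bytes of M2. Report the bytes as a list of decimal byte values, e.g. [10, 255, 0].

[255, 8, 108, 18, 124, 13, 208]

Since C1 ⊕ C2 = M1 ⊕ M2, XORing with the guessed M1 bytes yields the corresponding M2 bytes: M2 = (C1 ⊕ C2) ⊕ M1.
byte 0: 8b xor 74 = ff
byte 1: 67 xor 6f = 08
byte 2: 07 xor 6b = 6c
byte 3: 77 xor 65 = 12
byte 4: 12 xor 6e = 7c
byte 5: 2d xor 20 = 0d
byte 6: 96 xor 46 = d0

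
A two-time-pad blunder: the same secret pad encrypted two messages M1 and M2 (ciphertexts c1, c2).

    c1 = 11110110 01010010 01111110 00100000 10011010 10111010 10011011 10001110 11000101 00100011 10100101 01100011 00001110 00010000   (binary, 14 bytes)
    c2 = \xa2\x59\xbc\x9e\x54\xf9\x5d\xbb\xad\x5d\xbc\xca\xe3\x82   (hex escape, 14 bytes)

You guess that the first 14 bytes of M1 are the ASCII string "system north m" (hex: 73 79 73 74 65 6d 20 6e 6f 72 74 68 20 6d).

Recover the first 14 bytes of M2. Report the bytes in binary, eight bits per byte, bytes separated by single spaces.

First, c1 ⊕ c2 = (M1 ⊕ K) ⊕ (M2 ⊕ K) = M1 ⊕ M2, so the key drops out. Then M2 = (M1 ⊕ M2) ⊕ M1 over the first 14 bytes.
byte 0: (f6 XOR a2) XOR 73 = 54 XOR 73 = 27
byte 1: (52 XOR 59) XOR 79 = 0b XOR 79 = 72
byte 2: (7e XOR bc) XOR 73 = c2 XOR 73 = b1
byte 3: (20 XOR 9e) XOR 74 = be XOR 74 = ca
byte 4: (9a XOR 54) XOR 65 = ce XOR 65 = ab
byte 5: (ba XOR f9) XOR 6d = 43 XOR 6d = 2e
byte 6: (9b XOR 5d) XOR 20 = c6 XOR 20 = e6
byte 7: (8e XOR bb) XOR 6e = 35 XOR 6e = 5b
byte 8: (c5 XOR ad) XOR 6f = 68 XOR 6f = 07
byte 9: (23 XOR 5d) XOR 72 = 7e XOR 72 = 0c
byte 10: (a5 XOR bc) XOR 74 = 19 XOR 74 = 6d
byte 11: (63 XOR ca) XOR 68 = a9 XOR 68 = c1
byte 12: (0e XOR e3) XOR 20 = ed XOR 20 = cd
byte 13: (10 XOR 82) XOR 6d = 92 XOR 6d = ff

00100111 01110010 10110001 11001010 10101011 00101110 11100110 01011011 00000111 00001100 01101101 11000001 11001101 11111111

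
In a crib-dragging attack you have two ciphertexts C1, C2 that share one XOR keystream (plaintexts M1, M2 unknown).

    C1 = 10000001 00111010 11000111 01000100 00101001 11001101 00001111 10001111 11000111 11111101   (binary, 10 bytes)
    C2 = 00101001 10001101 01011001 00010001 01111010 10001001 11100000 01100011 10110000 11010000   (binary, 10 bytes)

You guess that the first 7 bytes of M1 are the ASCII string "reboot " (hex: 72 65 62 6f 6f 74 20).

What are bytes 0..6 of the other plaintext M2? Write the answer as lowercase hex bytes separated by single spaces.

da d2 fc 3a 3c 30 cf

First, C1 ⊕ C2 = (M1 ⊕ K) ⊕ (M2 ⊕ K) = M1 ⊕ M2, so the key drops out. Then M2 = (M1 ⊕ M2) ⊕ M1 over the first 7 bytes.
byte 0: (81 xor 29) xor 72 = a8 xor 72 = da
byte 1: (3a xor 8d) xor 65 = b7 xor 65 = d2
byte 2: (c7 xor 59) xor 62 = 9e xor 62 = fc
byte 3: (44 xor 11) xor 6f = 55 xor 6f = 3a
byte 4: (29 xor 7a) xor 6f = 53 xor 6f = 3c
byte 5: (cd xor 89) xor 74 = 44 xor 74 = 30
byte 6: (0f xor e0) xor 20 = ef xor 20 = cf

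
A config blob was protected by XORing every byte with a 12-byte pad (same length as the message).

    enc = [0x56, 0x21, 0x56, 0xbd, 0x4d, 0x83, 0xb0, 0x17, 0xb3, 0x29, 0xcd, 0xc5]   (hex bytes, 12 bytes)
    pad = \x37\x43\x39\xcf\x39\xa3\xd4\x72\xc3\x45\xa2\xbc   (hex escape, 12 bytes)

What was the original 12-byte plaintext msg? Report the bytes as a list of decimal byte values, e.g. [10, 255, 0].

XOR is its own inverse, so applying the key byte-wise gives the result directly.
56 xor 37 = 61
21 xor 43 = 62
56 xor 39 = 6f
bd xor cf = 72
4d xor 39 = 74
83 xor a3 = 20
b0 xor d4 = 64
17 xor 72 = 65
b3 xor c3 = 70
29 xor 45 = 6c
cd xor a2 = 6f
c5 xor bc = 79

[97, 98, 111, 114, 116, 32, 100, 101, 112, 108, 111, 121]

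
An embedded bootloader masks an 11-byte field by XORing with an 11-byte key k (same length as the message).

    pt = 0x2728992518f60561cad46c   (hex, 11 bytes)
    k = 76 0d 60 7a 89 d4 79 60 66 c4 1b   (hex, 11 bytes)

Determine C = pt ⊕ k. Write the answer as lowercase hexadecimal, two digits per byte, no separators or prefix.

27 ^ 76 = 51
28 ^ 0d = 25
99 ^ 60 = f9
25 ^ 7a = 5f
18 ^ 89 = 91
f6 ^ d4 = 22
05 ^ 79 = 7c
61 ^ 60 = 01
ca ^ 66 = ac
d4 ^ c4 = 10
6c ^ 1b = 77

5125f95f91227c01ac1077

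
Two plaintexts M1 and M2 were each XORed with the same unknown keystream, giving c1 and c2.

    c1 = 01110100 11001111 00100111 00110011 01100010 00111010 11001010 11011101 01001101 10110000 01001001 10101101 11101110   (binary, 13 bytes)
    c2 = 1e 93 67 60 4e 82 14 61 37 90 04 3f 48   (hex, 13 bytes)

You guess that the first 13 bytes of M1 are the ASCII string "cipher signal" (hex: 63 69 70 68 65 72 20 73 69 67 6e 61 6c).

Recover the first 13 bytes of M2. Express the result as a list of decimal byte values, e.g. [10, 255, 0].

[9, 53, 48, 59, 73, 202, 254, 207, 19, 71, 35, 243, 202]

First, c1 ⊕ c2 = (M1 ⊕ K) ⊕ (M2 ⊕ K) = M1 ⊕ M2, so the key drops out. Then M2 = (M1 ⊕ M2) ⊕ M1 over the first 13 bytes.
byte 0: (74 XOR 1e) XOR 63 = 6a XOR 63 = 09
byte 1: (cf XOR 93) XOR 69 = 5c XOR 69 = 35
byte 2: (27 XOR 67) XOR 70 = 40 XOR 70 = 30
byte 3: (33 XOR 60) XOR 68 = 53 XOR 68 = 3b
byte 4: (62 XOR 4e) XOR 65 = 2c XOR 65 = 49
byte 5: (3a XOR 82) XOR 72 = b8 XOR 72 = ca
byte 6: (ca XOR 14) XOR 20 = de XOR 20 = fe
byte 7: (dd XOR 61) XOR 73 = bc XOR 73 = cf
byte 8: (4d XOR 37) XOR 69 = 7a XOR 69 = 13
byte 9: (b0 XOR 90) XOR 67 = 20 XOR 67 = 47
byte 10: (49 XOR 04) XOR 6e = 4d XOR 6e = 23
byte 11: (ad XOR 3f) XOR 61 = 92 XOR 61 = f3
byte 12: (ee XOR 48) XOR 6c = a6 XOR 6c = ca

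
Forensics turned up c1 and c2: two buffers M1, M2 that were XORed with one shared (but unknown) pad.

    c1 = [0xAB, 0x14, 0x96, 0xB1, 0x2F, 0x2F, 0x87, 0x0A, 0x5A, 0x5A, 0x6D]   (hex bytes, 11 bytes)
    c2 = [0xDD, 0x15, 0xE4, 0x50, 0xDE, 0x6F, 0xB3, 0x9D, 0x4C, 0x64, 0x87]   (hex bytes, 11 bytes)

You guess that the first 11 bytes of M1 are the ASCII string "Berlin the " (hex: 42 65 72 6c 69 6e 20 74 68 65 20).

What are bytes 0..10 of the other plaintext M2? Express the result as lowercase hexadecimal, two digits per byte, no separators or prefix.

First, c1 ⊕ c2 = (M1 ⊕ K) ⊕ (M2 ⊕ K) = M1 ⊕ M2, so the key drops out. Then M2 = (M1 ⊕ M2) ⊕ M1 over the first 11 bytes.
byte 0: (ab XOR dd) XOR 42 = 76 XOR 42 = 34
byte 1: (14 XOR 15) XOR 65 = 01 XOR 65 = 64
byte 2: (96 XOR e4) XOR 72 = 72 XOR 72 = 00
byte 3: (b1 XOR 50) XOR 6c = e1 XOR 6c = 8d
byte 4: (2f XOR de) XOR 69 = f1 XOR 69 = 98
byte 5: (2f XOR 6f) XOR 6e = 40 XOR 6e = 2e
byte 6: (87 XOR b3) XOR 20 = 34 XOR 20 = 14
byte 7: (0a XOR 9d) XOR 74 = 97 XOR 74 = e3
byte 8: (5a XOR 4c) XOR 68 = 16 XOR 68 = 7e
byte 9: (5a XOR 64) XOR 65 = 3e XOR 65 = 5b
byte 10: (6d XOR 87) XOR 20 = ea XOR 20 = ca

3464008d982e14e37e5bca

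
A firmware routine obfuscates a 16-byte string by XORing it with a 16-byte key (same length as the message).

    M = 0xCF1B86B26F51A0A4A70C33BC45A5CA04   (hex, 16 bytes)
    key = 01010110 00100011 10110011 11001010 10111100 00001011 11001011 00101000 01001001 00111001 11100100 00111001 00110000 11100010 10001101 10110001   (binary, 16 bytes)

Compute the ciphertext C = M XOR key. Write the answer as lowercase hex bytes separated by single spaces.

99 38 35 78 d3 5a 6b 8c ee 35 d7 85 75 47 47 b5

XOR is its own inverse, so applying the key byte-wise gives the result directly.
207 ⊕  86 = 153
 27 ⊕  35 =  56
134 ⊕ 179 =  53
178 ⊕ 202 = 120
111 ⊕ 188 = 211
 81 ⊕  11 =  90
160 ⊕ 203 = 107
164 ⊕  40 = 140
167 ⊕  73 = 238
 12 ⊕  57 =  53
 51 ⊕ 228 = 215
188 ⊕  57 = 133
 69 ⊕  48 = 117
165 ⊕ 226 =  71
202 ⊕ 141 =  71
  4 ⊕ 177 = 181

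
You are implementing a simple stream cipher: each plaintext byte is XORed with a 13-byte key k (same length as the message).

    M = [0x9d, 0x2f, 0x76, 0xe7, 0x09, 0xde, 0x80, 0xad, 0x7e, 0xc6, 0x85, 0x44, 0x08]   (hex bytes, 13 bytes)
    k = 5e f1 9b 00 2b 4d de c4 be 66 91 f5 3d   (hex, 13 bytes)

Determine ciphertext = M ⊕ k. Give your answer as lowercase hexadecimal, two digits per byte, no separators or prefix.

9d ^ 5e = c3
2f ^ f1 = de
76 ^ 9b = ed
e7 ^ 00 = e7
09 ^ 2b = 22
de ^ 4d = 93
80 ^ de = 5e
ad ^ c4 = 69
7e ^ be = c0
c6 ^ 66 = a0
85 ^ 91 = 14
44 ^ f5 = b1
08 ^ 3d = 35

c3deede722935e69c0a014b135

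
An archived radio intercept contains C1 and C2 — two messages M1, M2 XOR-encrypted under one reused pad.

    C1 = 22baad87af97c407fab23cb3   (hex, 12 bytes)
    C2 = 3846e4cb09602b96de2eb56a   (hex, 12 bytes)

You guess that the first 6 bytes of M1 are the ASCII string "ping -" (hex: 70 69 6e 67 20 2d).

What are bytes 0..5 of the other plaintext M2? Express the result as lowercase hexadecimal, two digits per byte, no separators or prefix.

First, C1 ⊕ C2 = (M1 ⊕ K) ⊕ (M2 ⊕ K) = M1 ⊕ M2, so the key drops out. Then M2 = (M1 ⊕ M2) ⊕ M1 over the first 6 bytes.
byte 0: (22 XOR 38) XOR 70 = 1a XOR 70 = 6a
byte 1: (ba XOR 46) XOR 69 = fc XOR 69 = 95
byte 2: (ad XOR e4) XOR 6e = 49 XOR 6e = 27
byte 3: (87 XOR cb) XOR 67 = 4c XOR 67 = 2b
byte 4: (af XOR 09) XOR 20 = a6 XOR 20 = 86
byte 5: (97 XOR 60) XOR 2d = f7 XOR 2d = da

6a95272b86da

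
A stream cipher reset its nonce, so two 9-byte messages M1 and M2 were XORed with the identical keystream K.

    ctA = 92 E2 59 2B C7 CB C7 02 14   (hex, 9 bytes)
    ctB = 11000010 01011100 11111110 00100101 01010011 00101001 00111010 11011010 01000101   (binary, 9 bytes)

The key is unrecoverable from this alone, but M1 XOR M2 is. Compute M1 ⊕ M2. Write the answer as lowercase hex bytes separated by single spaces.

50 be a7 0e 94 e2 fd d8 51

ctA ⊕ ctB = (M1 ⊕ K) ⊕ (M2 ⊕ K) = M1 ⊕ M2 — the shared key cancels under XOR.
10010010 XOR 11000010 = 01010000
11100010 XOR 01011100 = 10111110
01011001 XOR 11111110 = 10100111
00101011 XOR 00100101 = 00001110
11000111 XOR 01010011 = 10010100
11001011 XOR 00101001 = 11100010
11000111 XOR 00111010 = 11111101
00000010 XOR 11011010 = 11011000
00010100 XOR 01000101 = 01010001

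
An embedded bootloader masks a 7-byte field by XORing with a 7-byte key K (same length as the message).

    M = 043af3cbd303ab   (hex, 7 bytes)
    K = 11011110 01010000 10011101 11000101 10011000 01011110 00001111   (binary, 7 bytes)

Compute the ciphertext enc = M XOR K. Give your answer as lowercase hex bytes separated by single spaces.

XOR is its own inverse, so applying the key byte-wise gives the result directly.
byte 0:   4 XOR 222 = 218
byte 1:  58 XOR  80 = 106
byte 2: 243 XOR 157 = 110
byte 3: 203 XOR 197 =  14
byte 4: 211 XOR 152 =  75
byte 5:   3 XOR  94 =  93
byte 6: 171 XOR  15 = 164

da 6a 6e 0e 4b 5d a4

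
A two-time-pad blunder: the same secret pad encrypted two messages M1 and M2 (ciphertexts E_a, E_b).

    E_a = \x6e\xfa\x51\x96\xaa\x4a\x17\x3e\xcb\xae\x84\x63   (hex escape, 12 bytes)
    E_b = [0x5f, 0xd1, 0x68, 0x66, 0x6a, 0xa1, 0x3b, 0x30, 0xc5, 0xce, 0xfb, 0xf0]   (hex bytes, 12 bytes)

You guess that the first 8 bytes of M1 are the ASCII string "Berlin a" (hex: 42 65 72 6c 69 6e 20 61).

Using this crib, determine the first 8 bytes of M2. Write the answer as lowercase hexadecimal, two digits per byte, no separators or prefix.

First, E_a ⊕ E_b = (M1 ⊕ K) ⊕ (M2 ⊕ K) = M1 ⊕ M2, so the key drops out. Then M2 = (M1 ⊕ M2) ⊕ M1 over the first 8 bytes.
byte 0: (6e ^ 5f) ^ 42 = 31 ^ 42 = 73
byte 1: (fa ^ d1) ^ 65 = 2b ^ 65 = 4e
byte 2: (51 ^ 68) ^ 72 = 39 ^ 72 = 4b
byte 3: (96 ^ 66) ^ 6c = f0 ^ 6c = 9c
byte 4: (aa ^ 6a) ^ 69 = c0 ^ 69 = a9
byte 5: (4a ^ a1) ^ 6e = eb ^ 6e = 85
byte 6: (17 ^ 3b) ^ 20 = 2c ^ 20 = 0c
byte 7: (3e ^ 30) ^ 61 = 0e ^ 61 = 6f

734e4b9ca9850c6f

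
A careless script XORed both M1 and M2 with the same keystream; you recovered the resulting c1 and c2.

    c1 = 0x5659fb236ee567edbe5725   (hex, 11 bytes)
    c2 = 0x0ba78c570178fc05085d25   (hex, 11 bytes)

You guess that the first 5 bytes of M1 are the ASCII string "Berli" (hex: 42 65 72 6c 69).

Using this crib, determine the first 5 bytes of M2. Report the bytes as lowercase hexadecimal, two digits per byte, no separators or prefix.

1f9b051806

First, c1 ⊕ c2 = (M1 ⊕ K) ⊕ (M2 ⊕ K) = M1 ⊕ M2, so the key drops out. Then M2 = (M1 ⊕ M2) ⊕ M1 over the first 5 bytes.
byte 0: (56 XOR 0b) XOR 42 = 5d XOR 42 = 1f
byte 1: (59 XOR a7) XOR 65 = fe XOR 65 = 9b
byte 2: (fb XOR 8c) XOR 72 = 77 XOR 72 = 05
byte 3: (23 XOR 57) XOR 6c = 74 XOR 6c = 18
byte 4: (6e XOR 01) XOR 69 = 6f XOR 69 = 06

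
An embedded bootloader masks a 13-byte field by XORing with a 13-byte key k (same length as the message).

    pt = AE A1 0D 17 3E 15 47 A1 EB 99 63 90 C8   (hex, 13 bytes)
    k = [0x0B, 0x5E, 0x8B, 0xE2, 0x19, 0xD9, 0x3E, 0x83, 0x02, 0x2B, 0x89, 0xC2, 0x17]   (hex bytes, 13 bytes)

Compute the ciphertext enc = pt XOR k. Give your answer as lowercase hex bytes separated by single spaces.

a5 ff 86 f5 27 cc 79 22 e9 b2 ea 52 df

XOR is its own inverse, so applying the key byte-wise gives the result directly.
174 ⊕  11 = 165
161 ⊕  94 = 255
 13 ⊕ 139 = 134
 23 ⊕ 226 = 245
 62 ⊕  25 =  39
 21 ⊕ 217 = 204
 71 ⊕  62 = 121
161 ⊕ 131 =  34
235 ⊕   2 = 233
153 ⊕  43 = 178
 99 ⊕ 137 = 234
144 ⊕ 194 =  82
200 ⊕  23 = 223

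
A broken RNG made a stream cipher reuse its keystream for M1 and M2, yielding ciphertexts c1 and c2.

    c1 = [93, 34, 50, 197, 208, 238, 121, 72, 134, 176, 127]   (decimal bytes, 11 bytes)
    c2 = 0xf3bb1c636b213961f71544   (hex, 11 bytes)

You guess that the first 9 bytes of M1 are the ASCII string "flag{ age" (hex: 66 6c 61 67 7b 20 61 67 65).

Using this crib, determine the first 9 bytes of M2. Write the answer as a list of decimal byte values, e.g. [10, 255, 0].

[200, 245, 79, 193, 192, 239, 33, 78, 20]

First, c1 ⊕ c2 = (M1 ⊕ K) ⊕ (M2 ⊕ K) = M1 ⊕ M2, so the key drops out. Then M2 = (M1 ⊕ M2) ⊕ M1 over the first 9 bytes.
byte 0: (5d xor f3) xor 66 = ae xor 66 = c8
byte 1: (22 xor bb) xor 6c = 99 xor 6c = f5
byte 2: (32 xor 1c) xor 61 = 2e xor 61 = 4f
byte 3: (c5 xor 63) xor 67 = a6 xor 67 = c1
byte 4: (d0 xor 6b) xor 7b = bb xor 7b = c0
byte 5: (ee xor 21) xor 20 = cf xor 20 = ef
byte 6: (79 xor 39) xor 61 = 40 xor 61 = 21
byte 7: (48 xor 61) xor 67 = 29 xor 67 = 4e
byte 8: (86 xor f7) xor 65 = 71 xor 65 = 14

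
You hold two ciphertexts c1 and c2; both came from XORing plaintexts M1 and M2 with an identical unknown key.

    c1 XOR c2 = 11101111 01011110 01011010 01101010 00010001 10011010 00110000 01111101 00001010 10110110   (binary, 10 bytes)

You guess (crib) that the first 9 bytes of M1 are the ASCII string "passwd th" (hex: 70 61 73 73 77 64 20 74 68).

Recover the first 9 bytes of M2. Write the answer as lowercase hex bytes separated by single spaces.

Since c1 ⊕ c2 = M1 ⊕ M2, XORing with the guessed M1 bytes yields the corresponding M2 bytes: M2 = (c1 ⊕ c2) ⊕ M1.
ef xor 70 = 9f
5e xor 61 = 3f
5a xor 73 = 29
6a xor 73 = 19
11 xor 77 = 66
9a xor 64 = fe
30 xor 20 = 10
7d xor 74 = 09
0a xor 68 = 62

9f 3f 29 19 66 fe 10 09 62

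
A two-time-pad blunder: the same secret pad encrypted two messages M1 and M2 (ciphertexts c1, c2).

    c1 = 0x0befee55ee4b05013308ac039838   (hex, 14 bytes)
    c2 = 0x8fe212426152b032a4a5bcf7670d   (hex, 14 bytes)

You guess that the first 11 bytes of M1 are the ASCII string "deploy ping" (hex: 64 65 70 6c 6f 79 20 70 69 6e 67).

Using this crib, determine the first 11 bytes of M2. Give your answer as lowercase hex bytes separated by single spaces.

e0 68 8c 7b e0 60 95 43 fe c3 77

First, c1 ⊕ c2 = (M1 ⊕ K) ⊕ (M2 ⊕ K) = M1 ⊕ M2, so the key drops out. Then M2 = (M1 ⊕ M2) ⊕ M1 over the first 11 bytes.
byte 0: (0b ^ 8f) ^ 64 = 84 ^ 64 = e0
byte 1: (ef ^ e2) ^ 65 = 0d ^ 65 = 68
byte 2: (ee ^ 12) ^ 70 = fc ^ 70 = 8c
byte 3: (55 ^ 42) ^ 6c = 17 ^ 6c = 7b
byte 4: (ee ^ 61) ^ 6f = 8f ^ 6f = e0
byte 5: (4b ^ 52) ^ 79 = 19 ^ 79 = 60
byte 6: (05 ^ b0) ^ 20 = b5 ^ 20 = 95
byte 7: (01 ^ 32) ^ 70 = 33 ^ 70 = 43
byte 8: (33 ^ a4) ^ 69 = 97 ^ 69 = fe
byte 9: (08 ^ a5) ^ 6e = ad ^ 6e = c3
byte 10: (ac ^ bc) ^ 67 = 10 ^ 67 = 77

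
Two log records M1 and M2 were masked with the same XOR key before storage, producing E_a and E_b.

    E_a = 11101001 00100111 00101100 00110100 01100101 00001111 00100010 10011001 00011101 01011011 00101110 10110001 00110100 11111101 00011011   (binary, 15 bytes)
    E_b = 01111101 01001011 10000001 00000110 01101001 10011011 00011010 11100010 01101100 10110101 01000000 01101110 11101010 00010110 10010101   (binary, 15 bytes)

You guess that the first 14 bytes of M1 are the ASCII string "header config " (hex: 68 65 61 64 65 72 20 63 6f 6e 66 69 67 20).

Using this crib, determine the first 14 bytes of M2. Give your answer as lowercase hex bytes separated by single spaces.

First, E_a ⊕ E_b = (M1 ⊕ K) ⊕ (M2 ⊕ K) = M1 ⊕ M2, so the key drops out. Then M2 = (M1 ⊕ M2) ⊕ M1 over the first 14 bytes.
byte 0: (e9 ⊕ 7d) ⊕ 68 = 94 ⊕ 68 = fc
byte 1: (27 ⊕ 4b) ⊕ 65 = 6c ⊕ 65 = 09
byte 2: (2c ⊕ 81) ⊕ 61 = ad ⊕ 61 = cc
byte 3: (34 ⊕ 06) ⊕ 64 = 32 ⊕ 64 = 56
byte 4: (65 ⊕ 69) ⊕ 65 = 0c ⊕ 65 = 69
byte 5: (0f ⊕ 9b) ⊕ 72 = 94 ⊕ 72 = e6
byte 6: (22 ⊕ 1a) ⊕ 20 = 38 ⊕ 20 = 18
byte 7: (99 ⊕ e2) ⊕ 63 = 7b ⊕ 63 = 18
byte 8: (1d ⊕ 6c) ⊕ 6f = 71 ⊕ 6f = 1e
byte 9: (5b ⊕ b5) ⊕ 6e = ee ⊕ 6e = 80
byte 10: (2e ⊕ 40) ⊕ 66 = 6e ⊕ 66 = 08
byte 11: (b1 ⊕ 6e) ⊕ 69 = df ⊕ 69 = b6
byte 12: (34 ⊕ ea) ⊕ 67 = de ⊕ 67 = b9
byte 13: (fd ⊕ 16) ⊕ 20 = eb ⊕ 20 = cb

fc 09 cc 56 69 e6 18 18 1e 80 08 b6 b9 cb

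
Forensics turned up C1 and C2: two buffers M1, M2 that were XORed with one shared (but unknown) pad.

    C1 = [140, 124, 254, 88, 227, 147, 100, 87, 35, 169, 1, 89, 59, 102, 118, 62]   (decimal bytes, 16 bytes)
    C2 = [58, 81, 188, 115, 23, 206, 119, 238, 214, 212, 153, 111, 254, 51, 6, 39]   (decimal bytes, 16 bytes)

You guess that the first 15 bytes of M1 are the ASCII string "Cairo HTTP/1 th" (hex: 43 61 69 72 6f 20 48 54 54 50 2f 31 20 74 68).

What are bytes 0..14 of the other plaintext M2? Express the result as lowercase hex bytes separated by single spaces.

First, C1 ⊕ C2 = (M1 ⊕ K) ⊕ (M2 ⊕ K) = M1 ⊕ M2, so the key drops out. Then M2 = (M1 ⊕ M2) ⊕ M1 over the first 15 bytes.
byte 0: (8c XOR 3a) XOR 43 = b6 XOR 43 = f5
byte 1: (7c XOR 51) XOR 61 = 2d XOR 61 = 4c
byte 2: (fe XOR bc) XOR 69 = 42 XOR 69 = 2b
byte 3: (58 XOR 73) XOR 72 = 2b XOR 72 = 59
byte 4: (e3 XOR 17) XOR 6f = f4 XOR 6f = 9b
byte 5: (93 XOR ce) XOR 20 = 5d XOR 20 = 7d
byte 6: (64 XOR 77) XOR 48 = 13 XOR 48 = 5b
byte 7: (57 XOR ee) XOR 54 = b9 XOR 54 = ed
byte 8: (23 XOR d6) XOR 54 = f5 XOR 54 = a1
byte 9: (a9 XOR d4) XOR 50 = 7d XOR 50 = 2d
byte 10: (01 XOR 99) XOR 2f = 98 XOR 2f = b7
byte 11: (59 XOR 6f) XOR 31 = 36 XOR 31 = 07
byte 12: (3b XOR fe) XOR 20 = c5 XOR 20 = e5
byte 13: (66 XOR 33) XOR 74 = 55 XOR 74 = 21
byte 14: (76 XOR 06) XOR 68 = 70 XOR 68 = 18

f5 4c 2b 59 9b 7d 5b ed a1 2d b7 07 e5 21 18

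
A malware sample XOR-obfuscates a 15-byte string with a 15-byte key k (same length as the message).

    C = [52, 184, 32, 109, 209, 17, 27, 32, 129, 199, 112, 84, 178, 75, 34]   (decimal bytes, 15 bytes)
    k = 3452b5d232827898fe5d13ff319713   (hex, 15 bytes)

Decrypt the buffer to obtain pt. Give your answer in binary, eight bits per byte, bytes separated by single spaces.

00000000 11101010 10010101 10111111 11100011 10010011 01100011 10111000 01111111 10011010 01100011 10101011 10000011 11011100 00110001

XOR is its own inverse, so applying the key byte-wise gives the result directly.
34 ⊕ 34 = 00
b8 ⊕ 52 = ea
20 ⊕ b5 = 95
6d ⊕ d2 = bf
d1 ⊕ 32 = e3
11 ⊕ 82 = 93
1b ⊕ 78 = 63
20 ⊕ 98 = b8
81 ⊕ fe = 7f
c7 ⊕ 5d = 9a
70 ⊕ 13 = 63
54 ⊕ ff = ab
b2 ⊕ 31 = 83
4b ⊕ 97 = dc
22 ⊕ 13 = 31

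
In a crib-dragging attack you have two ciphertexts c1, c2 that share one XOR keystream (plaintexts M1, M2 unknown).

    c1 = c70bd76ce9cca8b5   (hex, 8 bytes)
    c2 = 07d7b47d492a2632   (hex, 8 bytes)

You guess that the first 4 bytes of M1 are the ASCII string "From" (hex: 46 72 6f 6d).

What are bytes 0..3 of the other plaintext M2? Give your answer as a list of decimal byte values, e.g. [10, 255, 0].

First, c1 ⊕ c2 = (M1 ⊕ K) ⊕ (M2 ⊕ K) = M1 ⊕ M2, so the key drops out. Then M2 = (M1 ⊕ M2) ⊕ M1 over the first 4 bytes.
byte 0: (c7 ⊕ 07) ⊕ 46 = c0 ⊕ 46 = 86
byte 1: (0b ⊕ d7) ⊕ 72 = dc ⊕ 72 = ae
byte 2: (d7 ⊕ b4) ⊕ 6f = 63 ⊕ 6f = 0c
byte 3: (6c ⊕ 7d) ⊕ 6d = 11 ⊕ 6d = 7c

[134, 174, 12, 124]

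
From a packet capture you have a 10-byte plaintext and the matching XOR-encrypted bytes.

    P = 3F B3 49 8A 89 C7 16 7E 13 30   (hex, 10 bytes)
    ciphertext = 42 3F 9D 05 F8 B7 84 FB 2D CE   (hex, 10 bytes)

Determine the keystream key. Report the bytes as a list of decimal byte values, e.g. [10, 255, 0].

Since ciphertext = P ⊕ key, XORing both sides with P gives key = P ⊕ ciphertext.
00111111 XOR 01000010 = 01111101
10110011 XOR 00111111 = 10001100
01001001 XOR 10011101 = 11010100
10001010 XOR 00000101 = 10001111
10001001 XOR 11111000 = 01110001
11000111 XOR 10110111 = 01110000
00010110 XOR 10000100 = 10010010
01111110 XOR 11111011 = 10000101
00010011 XOR 00101101 = 00111110
00110000 XOR 11001110 = 11111110

[125, 140, 212, 143, 113, 112, 146, 133, 62, 254]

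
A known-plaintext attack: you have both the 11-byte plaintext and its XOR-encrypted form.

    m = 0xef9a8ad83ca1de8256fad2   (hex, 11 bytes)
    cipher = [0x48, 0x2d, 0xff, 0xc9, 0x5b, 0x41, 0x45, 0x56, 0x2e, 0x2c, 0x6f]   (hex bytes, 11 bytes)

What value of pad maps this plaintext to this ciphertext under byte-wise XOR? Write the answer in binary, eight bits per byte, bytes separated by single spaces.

10100111 10110111 01110101 00010001 01100111 11100000 10011011 11010100 01111000 11010110 10111101

Since cipher = m ⊕ pad, XORing both sides with m gives pad = m ⊕ cipher.
byte 0: ef XOR 48 = a7
byte 1: 9a XOR 2d = b7
byte 2: 8a XOR ff = 75
byte 3: d8 XOR c9 = 11
byte 4: 3c XOR 5b = 67
byte 5: a1 XOR 41 = e0
byte 6: de XOR 45 = 9b
byte 7: 82 XOR 56 = d4
byte 8: 56 XOR 2e = 78
byte 9: fa XOR 2c = d6
byte 10: d2 XOR 6f = bd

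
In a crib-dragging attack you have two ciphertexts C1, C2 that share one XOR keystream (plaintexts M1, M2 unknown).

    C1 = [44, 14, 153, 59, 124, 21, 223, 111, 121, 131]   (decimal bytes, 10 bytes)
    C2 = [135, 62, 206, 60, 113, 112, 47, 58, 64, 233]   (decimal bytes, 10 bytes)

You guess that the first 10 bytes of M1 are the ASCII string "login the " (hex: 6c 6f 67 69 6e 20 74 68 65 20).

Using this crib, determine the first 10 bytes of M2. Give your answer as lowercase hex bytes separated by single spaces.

First, C1 ⊕ C2 = (M1 ⊕ K) ⊕ (M2 ⊕ K) = M1 ⊕ M2, so the key drops out. Then M2 = (M1 ⊕ M2) ⊕ M1 over the first 10 bytes.
byte 0: (2c XOR 87) XOR 6c = ab XOR 6c = c7
byte 1: (0e XOR 3e) XOR 6f = 30 XOR 6f = 5f
byte 2: (99 XOR ce) XOR 67 = 57 XOR 67 = 30
byte 3: (3b XOR 3c) XOR 69 = 07 XOR 69 = 6e
byte 4: (7c XOR 71) XOR 6e = 0d XOR 6e = 63
byte 5: (15 XOR 70) XOR 20 = 65 XOR 20 = 45
byte 6: (df XOR 2f) XOR 74 = f0 XOR 74 = 84
byte 7: (6f XOR 3a) XOR 68 = 55 XOR 68 = 3d
byte 8: (79 XOR 40) XOR 65 = 39 XOR 65 = 5c
byte 9: (83 XOR e9) XOR 20 = 6a XOR 20 = 4a

c7 5f 30 6e 63 45 84 3d 5c 4a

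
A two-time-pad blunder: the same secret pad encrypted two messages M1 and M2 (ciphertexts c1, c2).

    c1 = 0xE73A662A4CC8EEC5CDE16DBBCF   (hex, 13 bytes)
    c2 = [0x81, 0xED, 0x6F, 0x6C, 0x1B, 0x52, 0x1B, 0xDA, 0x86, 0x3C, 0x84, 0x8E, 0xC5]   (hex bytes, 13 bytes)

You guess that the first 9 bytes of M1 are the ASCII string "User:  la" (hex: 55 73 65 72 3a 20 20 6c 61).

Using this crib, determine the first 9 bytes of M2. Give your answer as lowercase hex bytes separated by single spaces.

33 a4 6c 34 6d ba d5 73 2a

First, c1 ⊕ c2 = (M1 ⊕ K) ⊕ (M2 ⊕ K) = M1 ⊕ M2, so the key drops out. Then M2 = (M1 ⊕ M2) ⊕ M1 over the first 9 bytes.
byte 0: (e7 ⊕ 81) ⊕ 55 = 66 ⊕ 55 = 33
byte 1: (3a ⊕ ed) ⊕ 73 = d7 ⊕ 73 = a4
byte 2: (66 ⊕ 6f) ⊕ 65 = 09 ⊕ 65 = 6c
byte 3: (2a ⊕ 6c) ⊕ 72 = 46 ⊕ 72 = 34
byte 4: (4c ⊕ 1b) ⊕ 3a = 57 ⊕ 3a = 6d
byte 5: (c8 ⊕ 52) ⊕ 20 = 9a ⊕ 20 = ba
byte 6: (ee ⊕ 1b) ⊕ 20 = f5 ⊕ 20 = d5
byte 7: (c5 ⊕ da) ⊕ 6c = 1f ⊕ 6c = 73
byte 8: (cd ⊕ 86) ⊕ 61 = 4b ⊕ 61 = 2a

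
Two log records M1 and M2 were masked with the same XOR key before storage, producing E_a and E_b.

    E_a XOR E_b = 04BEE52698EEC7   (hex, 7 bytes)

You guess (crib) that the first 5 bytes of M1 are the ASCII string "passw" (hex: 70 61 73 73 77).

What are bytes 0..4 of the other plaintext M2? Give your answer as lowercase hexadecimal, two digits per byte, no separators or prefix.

74df9655ef

Since E_a ⊕ E_b = M1 ⊕ M2, XORing with the guessed M1 bytes yields the corresponding M2 bytes: M2 = (E_a ⊕ E_b) ⊕ M1.
  4 ^ 112 = 116
190 ^  97 = 223
229 ^ 115 = 150
 38 ^ 115 =  85
152 ^ 119 = 239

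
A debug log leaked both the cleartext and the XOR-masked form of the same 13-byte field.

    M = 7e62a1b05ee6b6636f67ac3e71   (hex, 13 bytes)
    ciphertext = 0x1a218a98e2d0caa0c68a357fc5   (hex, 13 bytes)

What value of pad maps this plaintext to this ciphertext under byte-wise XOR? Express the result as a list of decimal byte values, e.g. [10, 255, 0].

[100, 67, 43, 40, 188, 54, 124, 195, 169, 237, 153, 65, 180]

Since ciphertext = M ⊕ pad, XORing both sides with M gives pad = M ⊕ ciphertext.
byte 0: 7e ⊕ 1a = 64
byte 1: 62 ⊕ 21 = 43
byte 2: a1 ⊕ 8a = 2b
byte 3: b0 ⊕ 98 = 28
byte 4: 5e ⊕ e2 = bc
byte 5: e6 ⊕ d0 = 36
byte 6: b6 ⊕ ca = 7c
byte 7: 63 ⊕ a0 = c3
byte 8: 6f ⊕ c6 = a9
byte 9: 67 ⊕ 8a = ed
byte 10: ac ⊕ 35 = 99
byte 11: 3e ⊕ 7f = 41
byte 12: 71 ⊕ c5 = b4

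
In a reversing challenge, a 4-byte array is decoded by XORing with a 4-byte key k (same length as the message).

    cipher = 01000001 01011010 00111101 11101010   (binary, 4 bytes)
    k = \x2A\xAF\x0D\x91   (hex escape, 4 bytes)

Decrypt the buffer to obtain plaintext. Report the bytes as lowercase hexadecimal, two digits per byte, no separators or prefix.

XOR is its own inverse, so applying the key byte-wise gives the result directly.
01000001 XOR 00101010 = 01101011
01011010 XOR 10101111 = 11110101
00111101 XOR 00001101 = 00110000
11101010 XOR 10010001 = 01111011

6bf5307b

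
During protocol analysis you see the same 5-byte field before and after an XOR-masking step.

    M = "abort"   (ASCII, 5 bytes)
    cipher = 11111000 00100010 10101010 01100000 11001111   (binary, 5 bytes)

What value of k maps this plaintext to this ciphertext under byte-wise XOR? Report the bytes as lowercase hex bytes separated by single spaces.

99 40 c5 12 bb

Since cipher = M ⊕ k, XORing both sides with M gives k = M ⊕ cipher.
01100001 xor 11111000 = 10011001
01100010 xor 00100010 = 01000000
01101111 xor 10101010 = 11000101
01110010 xor 01100000 = 00010010
01110100 xor 11001111 = 10111011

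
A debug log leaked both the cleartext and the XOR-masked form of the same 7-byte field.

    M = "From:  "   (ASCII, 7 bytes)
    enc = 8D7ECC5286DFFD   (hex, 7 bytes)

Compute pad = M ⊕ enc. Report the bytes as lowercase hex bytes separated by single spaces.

Since enc = M ⊕ pad, XORing both sides with M gives pad = M ⊕ enc.
46 ⊕ 8d = cb
72 ⊕ 7e = 0c
6f ⊕ cc = a3
6d ⊕ 52 = 3f
3a ⊕ 86 = bc
20 ⊕ df = ff
20 ⊕ fd = dd

cb 0c a3 3f bc ff dd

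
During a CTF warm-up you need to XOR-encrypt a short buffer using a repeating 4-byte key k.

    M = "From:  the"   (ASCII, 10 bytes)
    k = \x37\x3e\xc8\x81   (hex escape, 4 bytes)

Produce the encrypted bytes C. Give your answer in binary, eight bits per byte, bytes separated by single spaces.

01110001 01001100 10100111 11101100 00001101 00011110 11101000 11110101 01011111 01011011

The 4-byte key repeats, so the effective keystream is 37 3e c8 81 37 3e c8 81 37 3e.
byte 0: 46 xor 37 = 71
byte 1: 72 xor 3e = 4c
byte 2: 6f xor c8 = a7
byte 3: 6d xor 81 = ec
byte 4: 3a xor 37 = 0d
byte 5: 20 xor 3e = 1e
byte 6: 20 xor c8 = e8
byte 7: 74 xor 81 = f5
byte 8: 68 xor 37 = 5f
byte 9: 65 xor 3e = 5b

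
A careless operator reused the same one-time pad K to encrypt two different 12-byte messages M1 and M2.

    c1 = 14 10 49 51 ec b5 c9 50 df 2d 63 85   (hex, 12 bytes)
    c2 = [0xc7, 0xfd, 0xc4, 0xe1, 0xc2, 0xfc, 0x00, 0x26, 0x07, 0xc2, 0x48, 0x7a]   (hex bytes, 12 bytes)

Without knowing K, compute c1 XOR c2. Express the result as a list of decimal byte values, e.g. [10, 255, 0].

[211, 237, 141, 176, 46, 73, 201, 118, 216, 239, 43, 255]

c1 ⊕ c2 = (M1 ⊕ K) ⊕ (M2 ⊕ K) = M1 ⊕ M2 — the shared key cancels under XOR.
byte 0: 14 ⊕ c7 = d3
byte 1: 10 ⊕ fd = ed
byte 2: 49 ⊕ c4 = 8d
byte 3: 51 ⊕ e1 = b0
byte 4: ec ⊕ c2 = 2e
byte 5: b5 ⊕ fc = 49
byte 6: c9 ⊕ 00 = c9
byte 7: 50 ⊕ 26 = 76
byte 8: df ⊕ 07 = d8
byte 9: 2d ⊕ c2 = ef
byte 10: 63 ⊕ 48 = 2b
byte 11: 85 ⊕ 7a = ff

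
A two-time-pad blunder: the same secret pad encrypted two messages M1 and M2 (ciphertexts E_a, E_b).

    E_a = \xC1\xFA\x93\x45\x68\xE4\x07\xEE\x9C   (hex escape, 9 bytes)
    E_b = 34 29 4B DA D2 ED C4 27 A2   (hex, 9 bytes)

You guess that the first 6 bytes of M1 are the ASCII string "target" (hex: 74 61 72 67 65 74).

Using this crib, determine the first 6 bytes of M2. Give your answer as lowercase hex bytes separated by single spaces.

81 b2 aa f8 df 7d

First, E_a ⊕ E_b = (M1 ⊕ K) ⊕ (M2 ⊕ K) = M1 ⊕ M2, so the key drops out. Then M2 = (M1 ⊕ M2) ⊕ M1 over the first 6 bytes.
byte 0: (c1 ^ 34) ^ 74 = f5 ^ 74 = 81
byte 1: (fa ^ 29) ^ 61 = d3 ^ 61 = b2
byte 2: (93 ^ 4b) ^ 72 = d8 ^ 72 = aa
byte 3: (45 ^ da) ^ 67 = 9f ^ 67 = f8
byte 4: (68 ^ d2) ^ 65 = ba ^ 65 = df
byte 5: (e4 ^ ed) ^ 74 = 09 ^ 74 = 7d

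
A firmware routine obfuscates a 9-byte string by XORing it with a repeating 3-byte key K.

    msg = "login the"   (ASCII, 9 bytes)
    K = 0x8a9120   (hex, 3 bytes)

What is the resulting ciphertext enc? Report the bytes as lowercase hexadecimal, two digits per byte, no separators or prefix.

e6fe47e3ff00fef945

The 3-byte key repeats, so the effective keystream is 8a 91 20 8a 91 20 8a 91 20.
byte 0: 108 xor 138 = 230
byte 1: 111 xor 145 = 254
byte 2: 103 xor  32 =  71
byte 3: 105 xor 138 = 227
byte 4: 110 xor 145 = 255
byte 5:  32 xor  32 =   0
byte 6: 116 xor 138 = 254
byte 7: 104 xor 145 = 249
byte 8: 101 xor  32 =  69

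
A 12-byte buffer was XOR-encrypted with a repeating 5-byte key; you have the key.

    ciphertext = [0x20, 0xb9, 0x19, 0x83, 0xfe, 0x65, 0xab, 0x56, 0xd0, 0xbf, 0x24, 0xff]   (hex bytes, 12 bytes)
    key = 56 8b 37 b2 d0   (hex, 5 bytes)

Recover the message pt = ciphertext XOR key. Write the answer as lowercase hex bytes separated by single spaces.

76 32 2e 31 2e 33 20 61 62 6f 72 74

The 5-byte key repeats, so the effective keystream is 56 8b 37 b2 d0 56 8b 37 b2 d0 56 8b.
byte 0: 20 XOR 56 = 76
byte 1: b9 XOR 8b = 32
byte 2: 19 XOR 37 = 2e
byte 3: 83 XOR b2 = 31
byte 4: fe XOR d0 = 2e
byte 5: 65 XOR 56 = 33
byte 6: ab XOR 8b = 20
byte 7: 56 XOR 37 = 61
byte 8: d0 XOR b2 = 62
byte 9: bf XOR d0 = 6f
byte 10: 24 XOR 56 = 72
byte 11: ff XOR 8b = 74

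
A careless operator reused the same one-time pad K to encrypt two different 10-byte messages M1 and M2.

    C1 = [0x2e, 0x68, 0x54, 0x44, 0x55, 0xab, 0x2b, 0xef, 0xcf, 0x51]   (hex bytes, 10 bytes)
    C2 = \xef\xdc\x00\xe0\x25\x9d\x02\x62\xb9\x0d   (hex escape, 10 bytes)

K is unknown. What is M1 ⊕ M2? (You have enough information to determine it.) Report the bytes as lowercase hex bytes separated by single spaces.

C1 ⊕ C2 = (M1 ⊕ K) ⊕ (M2 ⊕ K) = M1 ⊕ M2 — the shared key cancels under XOR.
2e ^ ef = c1
68 ^ dc = b4
54 ^ 00 = 54
44 ^ e0 = a4
55 ^ 25 = 70
ab ^ 9d = 36
2b ^ 02 = 29
ef ^ 62 = 8d
cf ^ b9 = 76
51 ^ 0d = 5c

c1 b4 54 a4 70 36 29 8d 76 5c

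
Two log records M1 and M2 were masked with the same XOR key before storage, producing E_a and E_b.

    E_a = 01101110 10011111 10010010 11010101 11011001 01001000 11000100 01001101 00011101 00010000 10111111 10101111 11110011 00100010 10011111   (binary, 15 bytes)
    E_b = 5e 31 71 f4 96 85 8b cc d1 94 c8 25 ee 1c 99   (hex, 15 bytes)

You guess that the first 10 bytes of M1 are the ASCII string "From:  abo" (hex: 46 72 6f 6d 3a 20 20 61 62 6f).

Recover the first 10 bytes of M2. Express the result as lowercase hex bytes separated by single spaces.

76 dc 8c 4c 75 ed 6f e0 ae eb

First, E_a ⊕ E_b = (M1 ⊕ K) ⊕ (M2 ⊕ K) = M1 ⊕ M2, so the key drops out. Then M2 = (M1 ⊕ M2) ⊕ M1 over the first 10 bytes.
byte 0: (6e XOR 5e) XOR 46 = 30 XOR 46 = 76
byte 1: (9f XOR 31) XOR 72 = ae XOR 72 = dc
byte 2: (92 XOR 71) XOR 6f = e3 XOR 6f = 8c
byte 3: (d5 XOR f4) XOR 6d = 21 XOR 6d = 4c
byte 4: (d9 XOR 96) XOR 3a = 4f XOR 3a = 75
byte 5: (48 XOR 85) XOR 20 = cd XOR 20 = ed
byte 6: (c4 XOR 8b) XOR 20 = 4f XOR 20 = 6f
byte 7: (4d XOR cc) XOR 61 = 81 XOR 61 = e0
byte 8: (1d XOR d1) XOR 62 = cc XOR 62 = ae
byte 9: (10 XOR 94) XOR 6f = 84 XOR 6f = eb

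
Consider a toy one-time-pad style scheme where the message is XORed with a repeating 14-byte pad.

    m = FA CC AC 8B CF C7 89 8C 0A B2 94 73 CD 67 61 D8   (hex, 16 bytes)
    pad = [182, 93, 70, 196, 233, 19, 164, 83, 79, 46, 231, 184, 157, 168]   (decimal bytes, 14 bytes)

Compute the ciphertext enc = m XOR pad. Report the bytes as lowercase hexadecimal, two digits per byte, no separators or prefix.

The 14-byte key repeats, so the effective keystream is b6 5d 46 c4 e9 13 a4 53 4f 2e e7 b8 9d a8 b6 5d.
byte 0: fa ^ b6 = 4c
byte 1: cc ^ 5d = 91
byte 2: ac ^ 46 = ea
byte 3: 8b ^ c4 = 4f
byte 4: cf ^ e9 = 26
byte 5: c7 ^ 13 = d4
byte 6: 89 ^ a4 = 2d
byte 7: 8c ^ 53 = df
byte 8: 0a ^ 4f = 45
byte 9: b2 ^ 2e = 9c
byte 10: 94 ^ e7 = 73
byte 11: 73 ^ b8 = cb
byte 12: cd ^ 9d = 50
byte 13: 67 ^ a8 = cf
byte 14: 61 ^ b6 = d7
byte 15: d8 ^ 5d = 85

4c91ea4f26d42ddf459c73cb50cfd785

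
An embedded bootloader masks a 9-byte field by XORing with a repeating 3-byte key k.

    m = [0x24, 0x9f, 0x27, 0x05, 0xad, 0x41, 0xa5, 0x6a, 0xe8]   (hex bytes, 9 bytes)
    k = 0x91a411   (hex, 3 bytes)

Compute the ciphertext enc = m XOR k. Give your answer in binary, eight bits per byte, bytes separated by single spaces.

10110101 00111011 00110110 10010100 00001001 01010000 00110100 11001110 11111001

The 3-byte key repeats, so the effective keystream is 91 a4 11 91 a4 11 91 a4 11.
byte 0: 24 ⊕ 91 = b5
byte 1: 9f ⊕ a4 = 3b
byte 2: 27 ⊕ 11 = 36
byte 3: 05 ⊕ 91 = 94
byte 4: ad ⊕ a4 = 09
byte 5: 41 ⊕ 11 = 50
byte 6: a5 ⊕ 91 = 34
byte 7: 6a ⊕ a4 = ce
byte 8: e8 ⊕ 11 = f9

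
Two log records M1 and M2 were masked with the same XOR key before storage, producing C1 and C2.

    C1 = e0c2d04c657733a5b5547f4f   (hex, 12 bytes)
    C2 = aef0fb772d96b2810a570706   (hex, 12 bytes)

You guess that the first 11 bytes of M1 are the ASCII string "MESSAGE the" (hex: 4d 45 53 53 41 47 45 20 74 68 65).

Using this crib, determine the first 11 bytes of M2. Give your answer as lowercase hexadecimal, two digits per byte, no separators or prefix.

0377786809a6c404cb6b1d

First, C1 ⊕ C2 = (M1 ⊕ K) ⊕ (M2 ⊕ K) = M1 ⊕ M2, so the key drops out. Then M2 = (M1 ⊕ M2) ⊕ M1 over the first 11 bytes.
byte 0: (e0 xor ae) xor 4d = 4e xor 4d = 03
byte 1: (c2 xor f0) xor 45 = 32 xor 45 = 77
byte 2: (d0 xor fb) xor 53 = 2b xor 53 = 78
byte 3: (4c xor 77) xor 53 = 3b xor 53 = 68
byte 4: (65 xor 2d) xor 41 = 48 xor 41 = 09
byte 5: (77 xor 96) xor 47 = e1 xor 47 = a6
byte 6: (33 xor b2) xor 45 = 81 xor 45 = c4
byte 7: (a5 xor 81) xor 20 = 24 xor 20 = 04
byte 8: (b5 xor 0a) xor 74 = bf xor 74 = cb
byte 9: (54 xor 57) xor 68 = 03 xor 68 = 6b
byte 10: (7f xor 07) xor 65 = 78 xor 65 = 1d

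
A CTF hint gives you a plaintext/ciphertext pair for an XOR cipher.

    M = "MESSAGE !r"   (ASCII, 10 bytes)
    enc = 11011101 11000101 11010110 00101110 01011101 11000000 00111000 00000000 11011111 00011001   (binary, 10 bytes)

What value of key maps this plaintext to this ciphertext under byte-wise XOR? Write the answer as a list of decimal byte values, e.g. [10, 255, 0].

Since enc = M ⊕ key, XORing both sides with M gives key = M ⊕ enc.
byte 0:  77 ^ 221 = 144
byte 1:  69 ^ 197 = 128
byte 2:  83 ^ 214 = 133
byte 3:  83 ^  46 = 125
byte 4:  65 ^  93 =  28
byte 5:  71 ^ 192 = 135
byte 6:  69 ^  56 = 125
byte 7:  32 ^   0 =  32
byte 8:  33 ^ 223 = 254
byte 9: 114 ^  25 = 107

[144, 128, 133, 125, 28, 135, 125, 32, 254, 107]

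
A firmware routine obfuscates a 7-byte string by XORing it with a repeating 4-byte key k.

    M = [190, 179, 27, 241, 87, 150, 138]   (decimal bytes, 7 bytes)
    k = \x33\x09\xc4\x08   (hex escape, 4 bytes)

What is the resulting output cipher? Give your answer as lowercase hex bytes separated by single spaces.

8d ba df f9 64 9f 4e

The 4-byte key repeats, so the effective keystream is 33 09 c4 08 33 09 c4.
byte 0: be XOR 33 = 8d
byte 1: b3 XOR 09 = ba
byte 2: 1b XOR c4 = df
byte 3: f1 XOR 08 = f9
byte 4: 57 XOR 33 = 64
byte 5: 96 XOR 09 = 9f
byte 6: 8a XOR c4 = 4e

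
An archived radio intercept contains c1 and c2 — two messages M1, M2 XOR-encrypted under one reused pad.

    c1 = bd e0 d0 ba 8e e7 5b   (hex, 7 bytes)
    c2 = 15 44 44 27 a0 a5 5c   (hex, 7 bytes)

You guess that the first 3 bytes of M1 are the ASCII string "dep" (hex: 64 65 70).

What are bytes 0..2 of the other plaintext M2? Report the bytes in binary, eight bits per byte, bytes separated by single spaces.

First, c1 ⊕ c2 = (M1 ⊕ K) ⊕ (M2 ⊕ K) = M1 ⊕ M2, so the key drops out. Then M2 = (M1 ⊕ M2) ⊕ M1 over the first 3 bytes.
byte 0: (bd XOR 15) XOR 64 = a8 XOR 64 = cc
byte 1: (e0 XOR 44) XOR 65 = a4 XOR 65 = c1
byte 2: (d0 XOR 44) XOR 70 = 94 XOR 70 = e4

11001100 11000001 11100100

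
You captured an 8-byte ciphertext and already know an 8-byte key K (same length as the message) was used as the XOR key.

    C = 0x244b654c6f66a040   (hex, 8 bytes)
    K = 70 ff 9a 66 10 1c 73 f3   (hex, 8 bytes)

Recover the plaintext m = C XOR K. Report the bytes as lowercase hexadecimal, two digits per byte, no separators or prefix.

byte 0: 24 XOR 70 = 54
byte 1: 4b XOR ff = b4
byte 2: 65 XOR 9a = ff
byte 3: 4c XOR 66 = 2a
byte 4: 6f XOR 10 = 7f
byte 5: 66 XOR 1c = 7a
byte 6: a0 XOR 73 = d3
byte 7: 40 XOR f3 = b3

54b4ff2a7f7ad3b3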